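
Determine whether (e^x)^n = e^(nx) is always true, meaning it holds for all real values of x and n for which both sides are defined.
Yes, this is an identity.

Claim: (e^x)^n = e^(nx).
Reasoning: e^x is a positive real number, and for a positive base B and real exponent n, B^n = e^(n·ln B). With B = e^x, ln B = x, so (e^x)^n = e^(n·x).
So the two sides agree for all real values of x and n for which both sides are defined.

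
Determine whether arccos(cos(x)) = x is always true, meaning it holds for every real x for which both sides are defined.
Claim: arccos(cos(x)) = x.
Test a specific point where both sides are defined: x = -π/3.
LHS = arccos(cos(x)) ≈ 1.0472
RHS = x ≈ -1.0472
Since 1.0472 ≠ -1.0472, the equation fails at this point, so it cannot hold for every real x for which both sides are defined.
arccos only returns values in [0, π], so arccos(cos(x)) = x holds only for x in that interval, not for all real x.

Conclusion: No, this is NOT an identity.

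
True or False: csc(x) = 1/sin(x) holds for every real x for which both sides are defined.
True.

Claim: csc(x) = 1/sin(x).
Reasoning: csc(x) is by definition the reciprocal of sin(x), wherever sin(x) ≠ 0.
So the two sides agree for every real x for which both sides are defined.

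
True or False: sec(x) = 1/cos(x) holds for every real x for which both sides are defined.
True.

Claim: sec(x) = 1/cos(x).
Reasoning: sec(x) is by definition the reciprocal of cos(x), wherever cos(x) ≠ 0.
So the two sides agree for every real x for which both sides are defined.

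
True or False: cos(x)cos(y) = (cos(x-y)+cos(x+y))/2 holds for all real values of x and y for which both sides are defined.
True.

Claim: cos(x)cos(y) = (cos(x-y)+cos(x+y))/2.
Reasoning: cos(x-y) = cos(x)cos(y) + sin(x)sin(y) and cos(x+y) = cos(x)cos(y) - sin(x)sin(y). Adding, cos(x-y) + cos(x+y) = 2cos(x)cos(y); divide by 2.
So the two sides agree for all real values of x and y for which both sides are defined.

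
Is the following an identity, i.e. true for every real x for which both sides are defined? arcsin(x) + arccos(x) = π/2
Yes, this is an identity.

Claim: arcsin(x) + arccos(x) = π/2.
Reasoning: Both sides are defined for -1 ≤ x ≤ 1. Let θ = arcsin(x), so sin θ = x and θ ∈ [-π/2, π/2]. Then cos(π/2 - θ) = sin θ = x and π/2 - θ ∈ [0, π], which is exactly the range of arccos, so arccos(x) = π/2 - θ. Adding: arcsin(x) + arccos(x) = θ + (π/2 - θ) = π/2.
So the two sides agree for every real x for which both sides are defined.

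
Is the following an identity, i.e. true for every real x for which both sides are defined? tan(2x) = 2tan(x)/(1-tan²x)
Claim: tan(2x) = 2tan(x)/(1-tan²x).
Reasoning: tan(2x) = sin(2x)/cos(2x) = 2sin(x)cos(x) / (cos²x - sin²x). Divide numerator and denominator by cos²x: 2tan(x) / (1 - tan²x).
So the two sides agree for every real x for which both sides are defined.

Conclusion: Yes, this is an identity.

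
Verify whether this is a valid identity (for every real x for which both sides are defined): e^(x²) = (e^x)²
Claim: e^(x²) = (e^x)².
Test a specific point where both sides are defined: x = 1/2.
LHS = e^(x²) ≈ 1.2840
RHS = (e^x)² ≈ 2.7183
Since 1.2840 ≠ 2.7183, the equation fails at this point, so it cannot hold for every real x for which both sides are defined.
(e^x)² = e^(2x), and 2x ≠ x² in general.

Conclusion: No, this is NOT an identity.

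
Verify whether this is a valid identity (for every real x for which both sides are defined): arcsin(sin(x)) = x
No, this is NOT an identity.

Claim: arcsin(sin(x)) = x.
Test a specific point where both sides are defined: x = π.
LHS = arcsin(sin(x)) ≈ 0.0000
RHS = x ≈ 3.1416
Since 0.0000 ≠ 3.1416, the equation fails at this point, so it cannot hold for every real x for which both sides are defined.
arcsin only returns values in [-π/2, π/2], so arcsin(sin(x)) = x holds only for x in that interval, not for all real x.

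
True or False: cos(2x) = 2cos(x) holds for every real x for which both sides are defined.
Claim: cos(2x) = 2cos(x).
Test a specific point where both sides are defined: x = π.
LHS = cos(2x) ≈ 1.0000
RHS = 2cos(x) ≈ -2.0000
Since 1.0000 ≠ -2.0000, the equation fails at this point, so it cannot hold for every real x for which both sides are defined.
The correct double-angle formula is cos(2x) = cos²x - sin²x.

Conclusion: False.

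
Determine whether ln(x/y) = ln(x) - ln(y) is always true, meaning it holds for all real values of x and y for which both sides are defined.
Claim: ln(x/y) = ln(x) - ln(y).
Reasoning: Both sides are simultaneously defined only when x, y > 0. Write x = e^p, y = e^q. Then x/y = e^(p-q), so ln(x/y) = p - q = ln(x) - ln(y).
So the two sides agree for all real values of x and y for which both sides are defined.

Conclusion: Yes, this is an identity.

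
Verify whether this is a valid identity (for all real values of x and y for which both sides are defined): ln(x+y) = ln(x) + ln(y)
Claim: ln(x+y) = ln(x) + ln(y).
Test a specific point where both sides are defined: x = 3/2, y = 1.
LHS = ln(x+y) ≈ 0.9163
RHS = ln(x) + ln(y) ≈ 0.4055
Since 0.9163 ≠ 0.4055, the equation fails at this point, so it cannot hold for all real values of x and y for which both sides are defined.
ln(x) + ln(y) = ln(xy), not ln(x+y).

Conclusion: No, this is NOT an identity.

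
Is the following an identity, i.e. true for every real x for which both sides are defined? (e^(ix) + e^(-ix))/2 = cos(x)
Claim: (e^(ix) + e^(-ix))/2 = cos(x).
Reasoning: By Euler's formula e^(ix) = cos(x) + i·sin(x) and e^(-ix) = cos(x) - i·sin(x). Adding cancels the sine terms: e^(ix) + e^(-ix) = 2cos(x); divide by 2.
So the two sides agree for every real x for which both sides are defined.

Conclusion: Yes, this is an identity.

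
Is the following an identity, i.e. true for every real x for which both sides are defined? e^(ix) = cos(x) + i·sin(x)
Claim: e^(ix) = cos(x) + i·sin(x).
Reasoning: Euler's formula. Expand e^(ix) = Σ (ix)^k / k!. Since i² = -1, the even-k terms are Σ (-1)^m x^(2m)/(2m)! = cos(x) and the odd-k terms are i · Σ (-1)^m x^(2m+1)/(2m+1)! = i·sin(x).
So the two sides agree for every real x for which both sides are defined.

Conclusion: Yes, this is an identity.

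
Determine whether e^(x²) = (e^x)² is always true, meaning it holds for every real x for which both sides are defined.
Claim: e^(x²) = (e^x)².
Test a specific point where both sides are defined: x = -1.
LHS = e^(x²) ≈ 2.7183
RHS = (e^x)² ≈ 0.1353
Since 2.7183 ≠ 0.1353, the equation fails at this point, so it cannot hold for every real x for which both sides are defined.
(e^x)² = e^(2x), and 2x ≠ x² in general.

Conclusion: No, this is NOT an identity.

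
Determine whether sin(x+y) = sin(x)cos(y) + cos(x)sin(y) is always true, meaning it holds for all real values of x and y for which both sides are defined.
Yes, this is an identity.

Claim: sin(x+y) = sin(x)cos(y) + cos(x)sin(y).
Reasoning: By Euler's formula e^(i(x+y)) = e^(ix)·e^(iy) = (cos x + i·sin x)(cos y + i·sin y). The imaginary part of the left side is sin(x+y); the imaginary part of the product is sin(x)cos(y) + cos(x)sin(y).
So the two sides agree for all real values of x and y for which both sides are defined.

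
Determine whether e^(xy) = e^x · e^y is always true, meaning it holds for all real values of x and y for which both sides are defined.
No, this is NOT an identity.

Claim: e^(xy) = e^x · e^y.
Test a specific point where both sides are defined: x = -3, y = -3.
LHS = e^(xy) ≈ 8103.0839
RHS = e^x · e^y ≈ 0.0025
Since 8103.0839 ≠ 0.0025, the equation fails at this point, so it cannot hold for all real values of x and y for which both sides are defined.
e^x · e^y = e^(x+y), not e^(xy).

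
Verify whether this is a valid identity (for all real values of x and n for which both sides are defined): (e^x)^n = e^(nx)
Yes, this is an identity.

Claim: (e^x)^n = e^(nx).
Reasoning: e^x is a positive real number, and for a positive base B and real exponent n, B^n = e^(n·ln B). With B = e^x, ln B = x, so (e^x)^n = e^(n·x).
So the two sides agree for all real values of x and n for which both sides are defined.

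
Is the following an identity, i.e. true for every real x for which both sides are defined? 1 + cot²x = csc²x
Yes, this is an identity.

Claim: 1 + cot²x = csc²x.
Reasoning: Start from sin²x + cos²x = 1 and divide every term by sin²x (allowed wherever cot x and csc x are defined): 1 + cot²x = 1/sin²x = csc²x.
So the two sides agree for every real x for which both sides are defined.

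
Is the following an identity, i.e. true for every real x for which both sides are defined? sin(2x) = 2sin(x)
No, this is NOT an identity.

Claim: sin(2x) = 2sin(x).
Test a specific point where both sides are defined: x = -π/6.
LHS = sin(2x) ≈ -0.8660
RHS = 2sin(x) ≈ -1.0000
Since -0.8660 ≠ -1.0000, the equation fails at this point, so it cannot hold for every real x for which both sides are defined.
The correct double-angle formula is sin(2x) = 2sin(x)cos(x).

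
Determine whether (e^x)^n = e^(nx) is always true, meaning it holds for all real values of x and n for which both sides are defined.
Claim: (e^x)^n = e^(nx).
Reasoning: e^x is a positive real number, and for a positive base B and real exponent n, B^n = e^(n·ln B). With B = e^x, ln B = x, so (e^x)^n = e^(n·x).
So the two sides agree for all real values of x and n for which both sides are defined.

Conclusion: Yes, this is an identity.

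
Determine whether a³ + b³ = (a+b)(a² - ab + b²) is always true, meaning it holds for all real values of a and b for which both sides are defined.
Claim: a³ + b³ = (a+b)(a² - ab + b²).
Reasoning: Expand the right side: (a+b)(a² - ab + b²) = a³ - a²b + ab² + a²b - ab² + b³ = a³ + b³ (the middle terms cancel in pairs).
So the two sides agree for all real values of a and b for which both sides are defined.

Conclusion: Yes, this is an identity.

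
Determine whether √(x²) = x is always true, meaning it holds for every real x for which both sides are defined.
No, this is NOT an identity.

Claim: √(x²) = x.
Test a specific point where both sides are defined: x = -3.
LHS = √(x²) ≈ 3.0000
RHS = x ≈ -3.0000
Since 3.0000 ≠ -3.0000, the equation fails at this point, so it cannot hold for every real x for which both sides are defined.
√(x²) = |x|, which differs from x whenever x < 0 (both sides are defined for every real x).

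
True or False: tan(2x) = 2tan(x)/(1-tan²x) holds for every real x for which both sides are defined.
Claim: tan(2x) = 2tan(x)/(1-tan²x).
Reasoning: tan(2x) = sin(2x)/cos(2x) = 2sin(x)cos(x) / (cos²x - sin²x). Divide numerator and denominator by cos²x: 2tan(x) / (1 - tan²x).
So the two sides agree for every real x for which both sides are defined.

Conclusion: True.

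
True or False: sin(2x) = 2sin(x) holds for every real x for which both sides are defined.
False.

Claim: sin(2x) = 2sin(x).
Test a specific point where both sides are defined: x = -π/2.
LHS = sin(2x) ≈ 0.0000
RHS = 2sin(x) ≈ -2.0000
Since 0.0000 ≠ -2.0000, the equation fails at this point, so it cannot hold for every real x for which both sides are defined.
The correct double-angle formula is sin(2x) = 2sin(x)cos(x).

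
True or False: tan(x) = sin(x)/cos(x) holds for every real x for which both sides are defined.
True.

Claim: tan(x) = sin(x)/cos(x).
Reasoning: For an angle x whose terminal point on the unit circle is (cos x, sin x), tan(x) is defined as the ratio (second coordinate)/(first coordinate) = sin(x)/cos(x), wherever cos(x) ≠ 0.
So the two sides agree for every real x for which both sides are defined.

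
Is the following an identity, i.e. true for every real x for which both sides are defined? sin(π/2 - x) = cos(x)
Yes, this is an identity.

Claim: sin(π/2 - x) = cos(x).
Reasoning: Use sin(u - v) = sin(u)cos(v) - cos(u)sin(v) with u = π/2, v = x: sin(π/2)cos(x) - cos(π/2)sin(x) = 1·cos(x) - 0·sin(x) = cos(x).
So the two sides agree for every real x for which both sides are defined.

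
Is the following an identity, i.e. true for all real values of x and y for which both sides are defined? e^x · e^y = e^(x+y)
Yes, this is an identity.

Claim: e^x · e^y = e^(x+y).
Reasoning: This is the law of exponents for a common base: multiplying powers adds exponents. E.g. from the series, (Σ x^j/j!)(Σ y^k/k!) = Σ_m (Σ_{j+k=m} x^j y^k/(j!k!)) = Σ_m (x+y)^m/m! by the binomial theorem.
So the two sides agree for all real values of x and y for which both sides are defined.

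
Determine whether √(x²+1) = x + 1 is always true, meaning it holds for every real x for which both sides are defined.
No, this is NOT an identity.

Claim: √(x²+1) = x + 1.
Test a specific point where both sides are defined: x = 4.
LHS = √(x²+1) ≈ 4.1231
RHS = x + 1 ≈ 5.0000
Since 4.1231 ≠ 5.0000, the equation fails at this point, so it cannot hold for every real x for which both sides are defined.
(x+1)² = x² + 2x + 1 ≠ x² + 1 unless x = 0.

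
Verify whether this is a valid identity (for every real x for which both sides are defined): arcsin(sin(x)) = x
Claim: arcsin(sin(x)) = x.
Test a specific point where both sides are defined: x = π.
LHS = arcsin(sin(x)) ≈ 0.0000
RHS = x ≈ 3.1416
Since 0.0000 ≠ 3.1416, the equation fails at this point, so it cannot hold for every real x for which both sides are defined.
arcsin only returns values in [-π/2, π/2], so arcsin(sin(x)) = x holds only for x in that interval, not for all real x.

Conclusion: No, this is NOT an identity.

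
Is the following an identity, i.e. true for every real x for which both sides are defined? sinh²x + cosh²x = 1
Claim: sinh²x + cosh²x = 1.
Test a specific point where both sides are defined: x = 1.
LHS = sinh²x + cosh²x ≈ 3.7622
RHS = 1 ≈ 1.0000
Since 3.7622 ≠ 1.0000, the equation fails at this point, so it cannot hold for every real x for which both sides are defined.
The correct hyperbolic identity is cosh²x - sinh²x = 1 (a difference); the sum sinh²x + cosh²x equals cosh(2x).

Conclusion: No, this is NOT an identity.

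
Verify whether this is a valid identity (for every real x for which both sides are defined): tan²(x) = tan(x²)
Claim: tan²(x) = tan(x²).
Test a specific point where both sides are defined: x = π.
LHS = tan²(x) ≈ 0.0000
RHS = tan(x²) ≈ 0.4767
Since 0.0000 ≠ 0.4767, the equation fails at this point, so it cannot hold for every real x for which both sides are defined.
tan²(x) means (tan x)², squaring the output; tan(x²) squares the input. These are different functions.

Conclusion: No, this is NOT an identity.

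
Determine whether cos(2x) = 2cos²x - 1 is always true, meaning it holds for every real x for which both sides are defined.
Yes, this is an identity.

Claim: cos(2x) = 2cos²x - 1.
Reasoning: cos(2x) = cos²x - sin²x. Replace sin²x by 1 - cos²x: cos²x - (1 - cos²x) = 2cos²x - 1.
So the two sides agree for every real x for which both sides are defined.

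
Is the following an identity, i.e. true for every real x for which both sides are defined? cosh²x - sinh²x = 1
Yes, this is an identity.

Claim: cosh²x - sinh²x = 1.
Reasoning: With cosh(x) = (e^x + e^-x)/2 and sinh(x) = (e^x - e^-x)/2: cosh²x = (e^(2x) + 2 + e^(-2x))/4 and sinh²x = (e^(2x) - 2 + e^(-2x))/4. Subtracting leaves 4/4 = 1.
So the two sides agree for every real x for which both sides are defined.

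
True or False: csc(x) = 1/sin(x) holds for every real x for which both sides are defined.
Claim: csc(x) = 1/sin(x).
Reasoning: csc(x) is by definition the reciprocal of sin(x), wherever sin(x) ≠ 0.
So the two sides agree for every real x for which both sides are defined.

Conclusion: True.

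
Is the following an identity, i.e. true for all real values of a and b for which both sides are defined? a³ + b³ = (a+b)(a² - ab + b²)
Yes, this is an identity.

Claim: a³ + b³ = (a+b)(a² - ab + b²).
Reasoning: Expand the right side: (a+b)(a² - ab + b²) = a³ - a²b + ab² + a²b - ab² + b³ = a³ + b³ (the middle terms cancel in pairs).
So the two sides agree for all real values of a and b for which both sides are defined.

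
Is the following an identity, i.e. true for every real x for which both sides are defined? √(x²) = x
Claim: √(x²) = x.
Test a specific point where both sides are defined: x = -2.
LHS = √(x²) ≈ 2.0000
RHS = x ≈ -2.0000
Since 2.0000 ≠ -2.0000, the equation fails at this point, so it cannot hold for every real x for which both sides are defined.
√(x²) = |x|, which differs from x whenever x < 0 (both sides are defined for every real x).

Conclusion: No, this is NOT an identity.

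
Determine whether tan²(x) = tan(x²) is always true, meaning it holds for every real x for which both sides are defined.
Claim: tan²(x) = tan(x²).
Test a specific point where both sides are defined: x = 3π/4.
LHS = tan²(x) ≈ 1.0000
RHS = tan(x²) ≈ -0.8977
Since 1.0000 ≠ -0.8977, the equation fails at this point, so it cannot hold for every real x for which both sides are defined.
tan²(x) means (tan x)², squaring the output; tan(x²) squares the input. These are different functions.

Conclusion: No, this is NOT an identity.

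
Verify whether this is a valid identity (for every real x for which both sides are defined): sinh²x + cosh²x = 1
No, this is NOT an identity.

Claim: sinh²x + cosh²x = 1.
Test a specific point where both sides are defined: x = 1/2.
LHS = sinh²x + cosh²x ≈ 1.5431
RHS = 1 ≈ 1.0000
Since 1.5431 ≠ 1.0000, the equation fails at this point, so it cannot hold for every real x for which both sides are defined.
The correct hyperbolic identity is cosh²x - sinh²x = 1 (a difference); the sum sinh²x + cosh²x equals cosh(2x).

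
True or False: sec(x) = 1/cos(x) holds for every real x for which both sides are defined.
Claim: sec(x) = 1/cos(x).
Reasoning: sec(x) is by definition the reciprocal of cos(x), wherever cos(x) ≠ 0.
So the two sides agree for every real x for which both sides are defined.

Conclusion: True.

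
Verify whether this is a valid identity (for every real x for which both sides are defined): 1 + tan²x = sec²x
Claim: 1 + tan²x = sec²x.
Reasoning: Start from sin²x + cos²x = 1 and divide every term by cos²x (allowed wherever tan x and sec x are defined): tan²x + 1 = 1/cos²x = sec²x.
So the two sides agree for every real x for which both sides are defined.

Conclusion: Yes, this is an identity.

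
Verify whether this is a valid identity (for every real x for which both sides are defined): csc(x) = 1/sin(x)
Yes, this is an identity.

Claim: csc(x) = 1/sin(x).
Reasoning: csc(x) is by definition the reciprocal of sin(x), wherever sin(x) ≠ 0.
So the two sides agree for every real x for which both sides are defined.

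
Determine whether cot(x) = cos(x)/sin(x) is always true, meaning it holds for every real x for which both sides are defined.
Yes, this is an identity.

Claim: cot(x) = cos(x)/sin(x).
Reasoning: cot(x) is defined as 1/tan(x) = 1/(sin(x)/cos(x)) = cos(x)/sin(x), wherever sin(x) ≠ 0.
So the two sides agree for every real x for which both sides are defined.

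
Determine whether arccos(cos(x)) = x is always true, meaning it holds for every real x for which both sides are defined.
No, this is NOT an identity.

Claim: arccos(cos(x)) = x.
Test a specific point where both sides are defined: x = -π/6.
LHS = arccos(cos(x)) ≈ 0.5236
RHS = x ≈ -0.5236
Since 0.5236 ≠ -0.5236, the equation fails at this point, so it cannot hold for every real x for which both sides are defined.
arccos only returns values in [0, π], so arccos(cos(x)) = x holds only for x in that interval, not for all real x.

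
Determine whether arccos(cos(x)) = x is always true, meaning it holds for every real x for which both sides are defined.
Claim: arccos(cos(x)) = x.
Test a specific point where both sides are defined: x = -π/2.
LHS = arccos(cos(x)) ≈ 1.5708
RHS = x ≈ -1.5708
Since 1.5708 ≠ -1.5708, the equation fails at this point, so it cannot hold for every real x for which both sides are defined.
arccos only returns values in [0, π], so arccos(cos(x)) = x holds only for x in that interval, not for all real x.

Conclusion: No, this is NOT an identity.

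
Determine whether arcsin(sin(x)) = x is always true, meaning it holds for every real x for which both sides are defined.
Claim: arcsin(sin(x)) = x.
Test a specific point where both sides are defined: x = 2π/3.
LHS = arcsin(sin(x)) ≈ 1.0472
RHS = x ≈ 2.0944
Since 1.0472 ≠ 2.0944, the equation fails at this point, so it cannot hold for every real x for which both sides are defined.
arcsin only returns values in [-π/2, π/2], so arcsin(sin(x)) = x holds only for x in that interval, not for all real x.

Conclusion: No, this is NOT an identity.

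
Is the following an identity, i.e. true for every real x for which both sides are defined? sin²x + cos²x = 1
Claim: sin²x + cos²x = 1.
Reasoning: The point (cos x, sin x) lies on the unit circle X² + Y² = 1, so cos²x + sin²x = 1 for every real x.
So the two sides agree for every real x for which both sides are defined.

Conclusion: Yes, this is an identity.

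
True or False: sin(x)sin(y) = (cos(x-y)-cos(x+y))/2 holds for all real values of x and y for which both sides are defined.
Claim: sin(x)sin(y) = (cos(x-y)-cos(x+y))/2.
Reasoning: cos(x-y) = cos(x)cos(y) + sin(x)sin(y) and cos(x+y) = cos(x)cos(y) - sin(x)sin(y). Subtracting, cos(x-y) - cos(x+y) = 2sin(x)sin(y); divide by 2.
So the two sides agree for all real values of x and y for which both sides are defined.

Conclusion: True.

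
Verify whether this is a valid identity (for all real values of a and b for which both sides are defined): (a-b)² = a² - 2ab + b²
Yes, this is an identity.

Claim: (a-b)² = a² - 2ab + b².
Reasoning: Expand: (a-b)² = (a-b)(a-b) = a·a - a·b - b·a + b·b = a² - 2ab + b².
So the two sides agree for all real values of a and b for which both sides are defined.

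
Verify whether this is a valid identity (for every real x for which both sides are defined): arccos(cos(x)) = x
No, this is NOT an identity.

Claim: arccos(cos(x)) = x.
Test a specific point where both sides are defined: x = -π/6.
LHS = arccos(cos(x)) ≈ 0.5236
RHS = x ≈ -0.5236
Since 0.5236 ≠ -0.5236, the equation fails at this point, so it cannot hold for every real x for which both sides are defined.
arccos only returns values in [0, π], so arccos(cos(x)) = x holds only for x in that interval, not for all real x.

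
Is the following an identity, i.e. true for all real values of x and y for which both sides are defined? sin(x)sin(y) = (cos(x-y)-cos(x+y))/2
Claim: sin(x)sin(y) = (cos(x-y)-cos(x+y))/2.
Reasoning: cos(x-y) = cos(x)cos(y) + sin(x)sin(y) and cos(x+y) = cos(x)cos(y) - sin(x)sin(y). Subtracting, cos(x-y) - cos(x+y) = 2sin(x)sin(y); divide by 2.
So the two sides agree for all real values of x and y for which both sides are defined.

Conclusion: Yes, this is an identity.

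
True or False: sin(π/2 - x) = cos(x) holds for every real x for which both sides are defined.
Claim: sin(π/2 - x) = cos(x).
Reasoning: Use sin(u - v) = sin(u)cos(v) - cos(u)sin(v) with u = π/2, v = x: sin(π/2)cos(x) - cos(π/2)sin(x) = 1·cos(x) - 0·sin(x) = cos(x).
So the two sides agree for every real x for which both sides are defined.

Conclusion: True.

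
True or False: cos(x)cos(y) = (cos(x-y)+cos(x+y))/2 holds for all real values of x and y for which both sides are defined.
True.

Claim: cos(x)cos(y) = (cos(x-y)+cos(x+y))/2.
Reasoning: cos(x-y) = cos(x)cos(y) + sin(x)sin(y) and cos(x+y) = cos(x)cos(y) - sin(x)sin(y). Adding, cos(x-y) + cos(x+y) = 2cos(x)cos(y); divide by 2.
So the two sides agree for all real values of x and y for which both sides are defined.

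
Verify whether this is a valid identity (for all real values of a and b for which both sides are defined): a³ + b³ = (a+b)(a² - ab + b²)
Claim: a³ + b³ = (a+b)(a² - ab + b²).
Reasoning: Expand the right side: (a+b)(a² - ab + b²) = a³ - a²b + ab² + a²b - ab² + b³ = a³ + b³ (the middle terms cancel in pairs).
So the two sides agree for all real values of a and b for which both sides are defined.

Conclusion: Yes, this is an identity.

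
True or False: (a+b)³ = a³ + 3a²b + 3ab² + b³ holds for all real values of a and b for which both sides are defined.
True.

Claim: (a+b)³ = a³ + 3a²b + 3ab² + b³.
Reasoning: (a+b)³ = (a+b)(a+b)² = (a+b)(a² + 2ab + b²) = a³ + 2a²b + ab² + a²b + 2ab² + b³ = a³ + 3a²b + 3ab² + b³.
So the two sides agree for all real values of a and b for which both sides are defined.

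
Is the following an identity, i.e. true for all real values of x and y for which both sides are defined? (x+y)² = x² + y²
Claim: (x+y)² = x² + y².
Test a specific point where both sides are defined: x = 1, y = 1.
LHS = (x+y)² ≈ 4.0000
RHS = x² + y² ≈ 2.0000
Since 4.0000 ≠ 2.0000, the equation fails at this point, so it cannot hold for all real values of x and y for which both sides are defined.
The correct expansion is (x+y)² = x² + 2xy + y²; the cross term 2xy is missing.

Conclusion: No, this is NOT an identity.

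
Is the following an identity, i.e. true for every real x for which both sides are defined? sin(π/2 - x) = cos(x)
Claim: sin(π/2 - x) = cos(x).
Reasoning: Use sin(u - v) = sin(u)cos(v) - cos(u)sin(v) with u = π/2, v = x: sin(π/2)cos(x) - cos(π/2)sin(x) = 1·cos(x) - 0·sin(x) = cos(x).
So the two sides agree for every real x for which both sides are defined.

Conclusion: Yes, this is an identity.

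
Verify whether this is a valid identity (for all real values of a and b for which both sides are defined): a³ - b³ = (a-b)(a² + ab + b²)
Claim: a³ - b³ = (a-b)(a² + ab + b²).
Reasoning: Expand the right side: (a-b)(a² + ab + b²) = a³ + a²b + ab² - a²b - ab² - b³ = a³ - b³ (the middle terms cancel in pairs).
So the two sides agree for all real values of a and b for which both sides are defined.

Conclusion: Yes, this is an identity.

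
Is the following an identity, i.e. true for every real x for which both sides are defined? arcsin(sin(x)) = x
No, this is NOT an identity.

Claim: arcsin(sin(x)) = x.
Test a specific point where both sides are defined: x = 3π/4.
LHS = arcsin(sin(x)) ≈ 0.7854
RHS = x ≈ 2.3562
Since 0.7854 ≠ 2.3562, the equation fails at this point, so it cannot hold for every real x for which both sides are defined.
arcsin only returns values in [-π/2, π/2], so arcsin(sin(x)) = x holds only for x in that interval, not for all real x.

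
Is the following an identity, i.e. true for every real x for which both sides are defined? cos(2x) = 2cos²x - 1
Claim: cos(2x) = 2cos²x - 1.
Reasoning: cos(2x) = cos²x - sin²x. Replace sin²x by 1 - cos²x: cos²x - (1 - cos²x) = 2cos²x - 1.
So the two sides agree for every real x for which both sides are defined.

Conclusion: Yes, this is an identity.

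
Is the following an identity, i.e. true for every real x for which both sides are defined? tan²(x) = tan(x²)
Claim: tan²(x) = tan(x²).
Test a specific point where both sides are defined: x = 2π/3.
LHS = tan²(x) ≈ 3.0000
RHS = tan(x²) ≈ 2.9590
Since 3.0000 ≠ 2.9590, the equation fails at this point, so it cannot hold for every real x for which both sides are defined.
tan²(x) means (tan x)², squaring the output; tan(x²) squares the input. These are different functions.

Conclusion: No, this is NOT an identity.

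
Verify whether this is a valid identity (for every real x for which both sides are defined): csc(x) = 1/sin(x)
Yes, this is an identity.

Claim: csc(x) = 1/sin(x).
Reasoning: csc(x) is by definition the reciprocal of sin(x), wherever sin(x) ≠ 0.
So the two sides agree for every real x for which both sides are defined.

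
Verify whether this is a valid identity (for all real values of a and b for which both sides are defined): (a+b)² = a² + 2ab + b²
Yes, this is an identity.

Claim: (a+b)² = a² + 2ab + b².
Reasoning: Expand: (a+b)² = (a+b)(a+b) = a·a + a·b + b·a + b·b = a² + 2ab + b².
So the two sides agree for all real values of a and b for which both sides are defined.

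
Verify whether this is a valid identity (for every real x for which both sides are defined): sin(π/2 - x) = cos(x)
Claim: sin(π/2 - x) = cos(x).
Reasoning: Use sin(u - v) = sin(u)cos(v) - cos(u)sin(v) with u = π/2, v = x: sin(π/2)cos(x) - cos(π/2)sin(x) = 1·cos(x) - 0·sin(x) = cos(x).
So the two sides agree for every real x for which both sides are defined.

Conclusion: Yes, this is an identity.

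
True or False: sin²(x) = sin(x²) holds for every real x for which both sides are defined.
Claim: sin²(x) = sin(x²).
Test a specific point where both sides are defined: x = -π/6.
LHS = sin²(x) ≈ 0.2500
RHS = sin(x²) ≈ 0.2707
Since 0.2500 ≠ 0.2707, the equation fails at this point, so it cannot hold for every real x for which both sides are defined.
sin²(x) means (sin x)², squaring the output; sin(x²) squares the input. These are different functions.

Conclusion: False.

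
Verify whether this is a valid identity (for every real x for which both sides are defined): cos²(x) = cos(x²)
Claim: cos²(x) = cos(x²).
Test a specific point where both sides are defined: x = 2π/3.
LHS = cos²(x) ≈ 0.2500
RHS = cos(x²) ≈ -0.3202
Since 0.2500 ≠ -0.3202, the equation fails at this point, so it cannot hold for every real x for which both sides are defined.
cos²(x) means (cos x)², squaring the output; cos(x²) squares the input. These are different functions.

Conclusion: No, this is NOT an identity.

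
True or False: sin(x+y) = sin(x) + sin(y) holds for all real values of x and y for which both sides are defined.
False.

Claim: sin(x+y) = sin(x) + sin(y).
Test a specific point where both sides are defined: x = π/2, y = π/3.
LHS = sin(x+y) ≈ 0.5000
RHS = sin(x) + sin(y) ≈ 1.8660
Since 0.5000 ≠ 1.8660, the equation fails at this point, so it cannot hold for all real values of x and y for which both sides are defined.
The correct expansion is sin(x+y) = sin(x)cos(y) + cos(x)sin(y); sine is not additive.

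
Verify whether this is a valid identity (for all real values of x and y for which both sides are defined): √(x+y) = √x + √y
Claim: √(x+y) = √x + √y.
Test a specific point where both sides are defined: x = 2, y = 5.
LHS = √(x+y) ≈ 2.6458
RHS = √x + √y ≈ 3.6503
Since 2.6458 ≠ 3.6503, the equation fails at this point, so it cannot hold for all real values of x and y for which both sides are defined.
Squaring the right side gives x + 2√(xy) + y, not x + y.

Conclusion: No, this is NOT an identity.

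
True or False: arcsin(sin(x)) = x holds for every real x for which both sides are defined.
False.

Claim: arcsin(sin(x)) = x.
Test a specific point where both sides are defined: x = 2π/3.
LHS = arcsin(sin(x)) ≈ 1.0472
RHS = x ≈ 2.0944
Since 1.0472 ≠ 2.0944, the equation fails at this point, so it cannot hold for every real x for which both sides are defined.
arcsin only returns values in [-π/2, π/2], so arcsin(sin(x)) = x holds only for x in that interval, not for all real x.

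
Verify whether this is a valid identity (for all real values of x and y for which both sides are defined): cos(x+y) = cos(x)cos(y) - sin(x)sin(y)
Yes, this is an identity.

Claim: cos(x+y) = cos(x)cos(y) - sin(x)sin(y).
Reasoning: By Euler's formula e^(i(x+y)) = e^(ix)·e^(iy) = (cos x + i·sin x)(cos y + i·sin y). The real part of the left side is cos(x+y); the real part of the product is cos(x)cos(y) - sin(x)sin(y) (since i·i = -1).
So the two sides agree for all real values of x and y for which both sides are defined.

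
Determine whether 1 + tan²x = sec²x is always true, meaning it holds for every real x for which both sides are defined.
Yes, this is an identity.

Claim: 1 + tan²x = sec²x.
Reasoning: Start from sin²x + cos²x = 1 and divide every term by cos²x (allowed wherever tan x and sec x are defined): tan²x + 1 = 1/cos²x = sec²x.
So the two sides agree for every real x for which both sides are defined.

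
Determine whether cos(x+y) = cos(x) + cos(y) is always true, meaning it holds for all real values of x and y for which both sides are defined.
Claim: cos(x+y) = cos(x) + cos(y).
Test a specific point where both sides are defined: x = 3π/4, y = π/3.
LHS = cos(x+y) ≈ -0.9659
RHS = cos(x) + cos(y) ≈ -0.2071
Since -0.9659 ≠ -0.2071, the equation fails at this point, so it cannot hold for all real values of x and y for which both sides are defined.
The correct expansion is cos(x+y) = cos(x)cos(y) - sin(x)sin(y); cosine is not additive.

Conclusion: No, this is NOT an identity.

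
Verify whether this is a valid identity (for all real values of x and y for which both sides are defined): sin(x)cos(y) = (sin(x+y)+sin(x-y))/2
Claim: sin(x)cos(y) = (sin(x+y)+sin(x-y))/2.
Reasoning: sin(x+y) = sin(x)cos(y) + cos(x)sin(y) and sin(x-y) = sin(x)cos(y) - cos(x)sin(y). Adding, sin(x+y) + sin(x-y) = 2sin(x)cos(y); divide by 2.
So the two sides agree for all real values of x and y for which both sides are defined.

Conclusion: Yes, this is an identity.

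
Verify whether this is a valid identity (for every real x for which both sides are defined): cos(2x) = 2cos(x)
No, this is NOT an identity.

Claim: cos(2x) = 2cos(x).
Test a specific point where both sides are defined: x = -π/4.
LHS = cos(2x) ≈ 0.0000
RHS = 2cos(x) ≈ 1.4142
Since 0.0000 ≠ 1.4142, the equation fails at this point, so it cannot hold for every real x for which both sides are defined.
The correct double-angle formula is cos(2x) = cos²x - sin²x.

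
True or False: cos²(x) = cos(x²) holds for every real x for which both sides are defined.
False.

Claim: cos²(x) = cos(x²).
Test a specific point where both sides are defined: x = 3π/4.
LHS = cos²(x) ≈ 0.5000
RHS = cos(x²) ≈ 0.7442
Since 0.5000 ≠ 0.7442, the equation fails at this point, so it cannot hold for every real x for which both sides are defined.
cos²(x) means (cos x)², squaring the output; cos(x²) squares the input. These are different functions.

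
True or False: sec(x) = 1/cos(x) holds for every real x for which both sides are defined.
Claim: sec(x) = 1/cos(x).
Reasoning: sec(x) is by definition the reciprocal of cos(x), wherever cos(x) ≠ 0.
So the two sides agree for every real x for which both sides are defined.

Conclusion: True.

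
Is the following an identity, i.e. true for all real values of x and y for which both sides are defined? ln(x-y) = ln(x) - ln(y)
Claim: ln(x-y) = ln(x) - ln(y).
Test a specific point where both sides are defined: x = 3, y = 1.
LHS = ln(x-y) ≈ 0.6931
RHS = ln(x) - ln(y) ≈ 1.0986
Since 0.6931 ≠ 1.0986, the equation fails at this point, so it cannot hold for all real values of x and y for which both sides are defined.
ln(x) - ln(y) = ln(x/y), not ln(x-y).

Conclusion: No, this is NOT an identity.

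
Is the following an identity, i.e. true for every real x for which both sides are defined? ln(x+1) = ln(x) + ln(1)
Claim: ln(x+1) = ln(x) + ln(1).
Test a specific point where both sides are defined: x = 4.
LHS = ln(x+1) ≈ 1.6094
RHS = ln(x) + ln(1) ≈ 1.3863
Since 1.6094 ≠ 1.3863, the equation fails at this point, so it cannot hold for every real x for which both sides are defined.
ln(1) = 0, so the right side is just ln(x), which differs from ln(x+1).

Conclusion: No, this is NOT an identity.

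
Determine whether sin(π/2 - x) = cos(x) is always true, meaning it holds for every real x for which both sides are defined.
Yes, this is an identity.

Claim: sin(π/2 - x) = cos(x).
Reasoning: Use sin(u - v) = sin(u)cos(v) - cos(u)sin(v) with u = π/2, v = x: sin(π/2)cos(x) - cos(π/2)sin(x) = 1·cos(x) - 0·sin(x) = cos(x).
So the two sides agree for every real x for which both sides are defined.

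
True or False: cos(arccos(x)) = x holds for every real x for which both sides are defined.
Claim: cos(arccos(x)) = x.
Reasoning: For -1 ≤ x ≤ 1 (where arccos is defined), arccos(x) is by definition an angle whose cosine equals x. Taking the cosine of that angle returns x. (Note the other order, arccos(cos x) = x, is NOT an identity.)
So the two sides agree for every real x for which both sides are defined.

Conclusion: True.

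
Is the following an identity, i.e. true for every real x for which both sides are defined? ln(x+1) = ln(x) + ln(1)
No, this is NOT an identity.

Claim: ln(x+1) = ln(x) + ln(1).
Test a specific point where both sides are defined: x = 3.
LHS = ln(x+1) ≈ 1.3863
RHS = ln(x) + ln(1) ≈ 1.0986
Since 1.3863 ≠ 1.0986, the equation fails at this point, so it cannot hold for every real x for which both sides are defined.
ln(1) = 0, so the right side is just ln(x), which differs from ln(x+1).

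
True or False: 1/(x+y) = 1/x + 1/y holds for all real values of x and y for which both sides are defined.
False.

Claim: 1/(x+y) = 1/x + 1/y.
Test a specific point where both sides are defined: x = 5, y = -3.
LHS = 1/(x+y) ≈ 0.5000
RHS = 1/x + 1/y ≈ -0.1333
Since 0.5000 ≠ -0.1333, the equation fails at this point, so it cannot hold for all real values of x and y for which both sides are defined.
1/x + 1/y = (x+y)/(xy), which is not 1/(x+y).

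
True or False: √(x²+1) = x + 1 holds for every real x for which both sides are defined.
Claim: √(x²+1) = x + 1.
Test a specific point where both sides are defined: x = -2.
LHS = √(x²+1) ≈ 2.2361
RHS = x + 1 ≈ -1.0000
Since 2.2361 ≠ -1.0000, the equation fails at this point, so it cannot hold for every real x for which both sides are defined.
(x+1)² = x² + 2x + 1 ≠ x² + 1 unless x = 0.

Conclusion: False.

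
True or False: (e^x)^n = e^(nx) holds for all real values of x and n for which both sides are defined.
Claim: (e^x)^n = e^(nx).
Reasoning: e^x is a positive real number, and for a positive base B and real exponent n, B^n = e^(n·ln B). With B = e^x, ln B = x, so (e^x)^n = e^(n·x).
So the two sides agree for all real values of x and n for which both sides are defined.

Conclusion: True.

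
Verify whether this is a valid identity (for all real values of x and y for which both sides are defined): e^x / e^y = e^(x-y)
Yes, this is an identity.

Claim: e^x / e^y = e^(x-y).
Reasoning: 1/e^y = e^(-y), so e^x / e^y = e^x · e^(-y) = e^(x + (-y)) = e^(x-y) by the product rule for exponents.
So the two sides agree for all real values of x and y for which both sides are defined.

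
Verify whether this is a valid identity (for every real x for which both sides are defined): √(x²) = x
Claim: √(x²) = x.
Test a specific point where both sides are defined: x = -2.
LHS = √(x²) ≈ 2.0000
RHS = x ≈ -2.0000
Since 2.0000 ≠ -2.0000, the equation fails at this point, so it cannot hold for every real x for which both sides are defined.
√(x²) = |x|, which differs from x whenever x < 0 (both sides are defined for every real x).

Conclusion: No, this is NOT an identity.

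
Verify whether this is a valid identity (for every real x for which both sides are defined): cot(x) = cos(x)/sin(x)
Claim: cot(x) = cos(x)/sin(x).
Reasoning: cot(x) is defined as 1/tan(x) = 1/(sin(x)/cos(x)) = cos(x)/sin(x), wherever sin(x) ≠ 0.
So the two sides agree for every real x for which both sides are defined.

Conclusion: Yes, this is an identity.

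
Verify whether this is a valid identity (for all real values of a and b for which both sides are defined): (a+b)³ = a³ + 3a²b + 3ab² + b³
Claim: (a+b)³ = a³ + 3a²b + 3ab² + b³.
Reasoning: (a+b)³ = (a+b)(a+b)² = (a+b)(a² + 2ab + b²) = a³ + 2a²b + ab² + a²b + 2ab² + b³ = a³ + 3a²b + 3ab² + b³.
So the two sides agree for all real values of a and b for which both sides are defined.

Conclusion: Yes, this is an identity.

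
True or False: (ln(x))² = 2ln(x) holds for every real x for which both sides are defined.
Claim: (ln(x))² = 2ln(x).
Test a specific point where both sides are defined: x = 3/2.
LHS = (ln(x))² ≈ 0.1644
RHS = 2ln(x) ≈ 0.8109
Since 0.1644 ≠ 0.8109, the equation fails at this point, so it cannot hold for every real x for which both sides are defined.
2ln(x) equals ln(x²), which is not the same as (ln x)².

Conclusion: False.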